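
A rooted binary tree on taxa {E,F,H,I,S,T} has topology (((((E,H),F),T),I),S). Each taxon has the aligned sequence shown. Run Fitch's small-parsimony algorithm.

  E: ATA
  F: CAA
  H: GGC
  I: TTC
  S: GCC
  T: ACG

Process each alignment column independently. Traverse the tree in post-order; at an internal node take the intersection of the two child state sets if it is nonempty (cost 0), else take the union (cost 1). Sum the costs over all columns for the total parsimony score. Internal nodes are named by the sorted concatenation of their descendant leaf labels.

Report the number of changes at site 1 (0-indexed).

4

EH@0: {A} ∪ {G} = {A,G} (union, +1)
EFH@0: {A,G} ∪ {C} = {A,C,G} (union, +1)
EFHT@0: {A,C,G} ∩ {A} = {A} (intersection, +0)
EFHIT@0: {A} ∪ {T} = {A,T} (union, +1)
EFHIST@0: {A,T} ∪ {G} = {A,G,T} (union, +1)
EH@1: {T} ∪ {G} = {G,T} (union, +1)
EFH@1: {G,T} ∪ {A} = {A,G,T} (union, +1)
EFHT@1: {A,G,T} ∪ {C} = {A,C,G,T} (union, +1)
EFHIT@1: {A,C,G,T} ∩ {T} = {T} (intersection, +0)
EFHIST@1: {T} ∪ {C} = {C,T} (union, +1)
EH@2: {A} ∪ {C} = {A,C} (union, +1)
EFH@2: {A,C} ∩ {A} = {A} (intersection, +0)
EFHT@2: {A} ∪ {G} = {A,G} (union, +1)
EFHIT@2: {A,G} ∪ {C} = {A,C,G} (union, +1)
EFHIST@2: {A,C,G} ∩ {C} = {C} (intersection, +0)
per-site changes: [4, 4, 3]; total = 11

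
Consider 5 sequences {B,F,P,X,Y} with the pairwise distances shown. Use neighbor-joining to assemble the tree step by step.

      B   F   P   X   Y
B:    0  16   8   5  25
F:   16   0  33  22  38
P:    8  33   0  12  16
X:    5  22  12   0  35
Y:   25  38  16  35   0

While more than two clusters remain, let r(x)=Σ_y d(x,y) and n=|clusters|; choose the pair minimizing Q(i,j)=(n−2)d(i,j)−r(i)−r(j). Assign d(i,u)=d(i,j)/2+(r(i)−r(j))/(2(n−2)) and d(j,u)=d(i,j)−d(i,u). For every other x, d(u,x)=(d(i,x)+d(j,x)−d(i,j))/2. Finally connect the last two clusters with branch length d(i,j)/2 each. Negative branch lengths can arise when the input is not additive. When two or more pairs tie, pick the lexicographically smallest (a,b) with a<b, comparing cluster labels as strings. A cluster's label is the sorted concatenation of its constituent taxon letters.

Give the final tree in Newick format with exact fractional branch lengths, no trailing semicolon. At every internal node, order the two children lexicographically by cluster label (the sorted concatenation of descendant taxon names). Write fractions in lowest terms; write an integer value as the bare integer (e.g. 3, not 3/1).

(((B:-5/4,(P:1/2,Y:31/2):39/4):3/4,F:67/4):21/8,X:21/8)

1. join P+Y (d=16, Q=-135) ⇒ PY; edges |P|=1/2, |Y|=31/2
  updated: d(B,PY)=17/2, d(F,PY)=55/2, d(PY,X)=31/2
2. join B+PY (d=17/2, Q=-64) ⇒ BPY; edges |B|=-5/4, |PY|=39/4
  updated: d(BPY,F)=35/2, d(BPY,X)=6
3. join BPY+F (d=35/2, Q=-91/2) ⇒ BFPY; edges |BPY|=3/4, |F|=67/4
  updated: d(BFPY,X)=21/4
4. join BFPY+X (d=21/4) ⇒ BFPXY; edges |BFPY|=21/8, |X|=21/8
final tree: (((B:-5/4,(P:1/2,Y:31/2):39/4):3/4,F:67/4):21/8,X:21/8)
total length: 189/4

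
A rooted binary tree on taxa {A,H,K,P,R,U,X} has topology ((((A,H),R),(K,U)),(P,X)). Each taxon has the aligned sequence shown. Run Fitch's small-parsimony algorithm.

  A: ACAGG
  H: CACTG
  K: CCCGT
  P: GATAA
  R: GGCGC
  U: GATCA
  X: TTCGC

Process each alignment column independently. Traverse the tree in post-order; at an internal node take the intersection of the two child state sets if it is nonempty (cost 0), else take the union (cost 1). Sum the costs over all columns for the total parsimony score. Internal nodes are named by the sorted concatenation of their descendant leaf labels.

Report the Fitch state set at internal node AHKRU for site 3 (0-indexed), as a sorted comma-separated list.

G

[col 0] AH: children A:{A}, H:{C} ∪→ {A,C}; cost 1
[col 0] AHR: children AH:{A,C}, R:{G} ∪→ {A,C,G}; cost 1
[col 0] KU: children K:{C}, U:{G} ∪→ {C,G}; cost 1
[col 0] AHKRU: children AHR:{A,C,G}, KU:{C,G} ∩→ {C,G}; cost 0
[col 0] PX: children P:{G}, X:{T} ∪→ {G,T}; cost 1
[col 0] AHKPRUX: children AHKRU:{C,G}, PX:{G,T} ∩→ {G}; cost 0
[col 1] AH: children A:{C}, H:{A} ∪→ {A,C}; cost 1
[col 1] AHR: children AH:{A,C}, R:{G} ∪→ {A,C,G}; cost 1
[col 1] KU: children K:{C}, U:{A} ∪→ {A,C}; cost 1
[col 1] AHKRU: children AHR:{A,C,G}, KU:{A,C} ∩→ {A,C}; cost 0
[col 1] PX: children P:{A}, X:{T} ∪→ {A,T}; cost 1
[col 1] AHKPRUX: children AHKRU:{A,C}, PX:{A,T} ∩→ {A}; cost 0
[col 2] AH: children A:{A}, H:{C} ∪→ {A,C}; cost 1
[col 2] AHR: children AH:{A,C}, R:{C} ∩→ {C}; cost 0
[col 2] KU: children K:{C}, U:{T} ∪→ {C,T}; cost 1
[col 2] AHKRU: children AHR:{C}, KU:{C,T} ∩→ {C}; cost 0
[col 2] PX: children P:{T}, X:{C} ∪→ {C,T}; cost 1
[col 2] AHKPRUX: children AHKRU:{C}, PX:{C,T} ∩→ {C}; cost 0
[col 3] AH: children A:{G}, H:{T} ∪→ {G,T}; cost 1
[col 3] AHR: children AH:{G,T}, R:{G} ∩→ {G}; cost 0
[col 3] KU: children K:{G}, U:{C} ∪→ {C,G}; cost 1
[col 3] AHKRU: children AHR:{G}, KU:{C,G} ∩→ {G}; cost 0
[col 3] PX: children P:{A}, X:{G} ∪→ {A,G}; cost 1
[col 3] AHKPRUX: children AHKRU:{G}, PX:{A,G} ∩→ {G}; cost 0
[col 4] AH: children A:{G}, H:{G} ∩→ {G}; cost 0
[col 4] AHR: children AH:{G}, R:{C} ∪→ {C,G}; cost 1
[col 4] KU: children K:{T}, U:{A} ∪→ {A,T}; cost 1
[col 4] AHKRU: children AHR:{C,G}, KU:{A,T} ∪→ {A,C,G,T}; cost 1
[col 4] PX: children P:{A}, X:{C} ∪→ {A,C}; cost 1
[col 4] AHKPRUX: children AHKRU:{A,C,G,T}, PX:{A,C} ∩→ {A,C}; cost 0
per-site changes: [4, 4, 3, 3, 4]; total = 18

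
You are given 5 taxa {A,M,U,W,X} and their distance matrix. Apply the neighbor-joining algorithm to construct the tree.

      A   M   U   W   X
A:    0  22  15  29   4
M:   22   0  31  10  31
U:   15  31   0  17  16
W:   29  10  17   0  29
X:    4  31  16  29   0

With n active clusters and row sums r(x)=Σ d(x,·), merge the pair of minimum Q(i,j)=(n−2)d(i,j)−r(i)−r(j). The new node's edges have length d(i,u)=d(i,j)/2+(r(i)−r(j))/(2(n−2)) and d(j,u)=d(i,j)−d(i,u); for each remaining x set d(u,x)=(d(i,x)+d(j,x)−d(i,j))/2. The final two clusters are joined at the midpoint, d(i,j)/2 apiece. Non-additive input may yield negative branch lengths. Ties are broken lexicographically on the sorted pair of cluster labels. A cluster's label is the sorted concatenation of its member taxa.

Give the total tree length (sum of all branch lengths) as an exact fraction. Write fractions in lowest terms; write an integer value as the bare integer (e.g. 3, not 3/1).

325/8

step 1: merge (M,W) at d=10, Q=-149; branch lengths M→13/2, W→7/2; new cluster MW
  updated: d(A,MW)=41/2, d(MW,U)=19, d(MW,X)=25
step 2: merge (A,X) at d=4, Q=-153/2; branch lengths A→5/8, X→27/8; new cluster AX
  updated: d(AX,MW)=83/4, d(AX,U)=27/2
step 3: merge (AX,MW) at d=83/4, Q=-213/4; branch lengths AX→61/8, MW→105/8; new cluster AMWX
  updated: d(AMWX,U)=47/8
step 4: merge (AMWX,U) at d=47/8; branch lengths AMWX→47/16, U→47/16; new cluster AMUWX
final tree: (((A:5/8,X:27/8):61/8,(M:13/2,W:7/2):105/8):47/16,U:47/16)
total length: 325/8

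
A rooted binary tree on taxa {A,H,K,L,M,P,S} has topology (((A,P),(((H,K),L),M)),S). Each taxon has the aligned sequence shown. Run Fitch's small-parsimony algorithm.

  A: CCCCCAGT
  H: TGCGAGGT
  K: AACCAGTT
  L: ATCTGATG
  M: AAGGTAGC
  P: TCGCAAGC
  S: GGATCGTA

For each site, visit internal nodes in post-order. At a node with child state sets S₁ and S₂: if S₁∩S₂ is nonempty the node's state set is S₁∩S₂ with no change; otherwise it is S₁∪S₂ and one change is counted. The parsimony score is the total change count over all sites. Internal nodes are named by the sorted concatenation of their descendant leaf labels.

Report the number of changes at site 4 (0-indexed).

AP@0: {C} ∪ {T} = {C,T} (union, +1)
HK@0: {T} ∪ {A} = {A,T} (union, +1)
HKL@0: {A,T} ∩ {A} = {A} (intersection, +0)
HKLM@0: {A} ∩ {A} = {A} (intersection, +0)
AHKLMP@0: {C,T} ∪ {A} = {A,C,T} (union, +1)
AHKLMPS@0: {A,C,T} ∪ {G} = {A,C,G,T} (union, +1)
AP@1: {C} ∩ {C} = {C} (intersection, +0)
HK@1: {G} ∪ {A} = {A,G} (union, +1)
HKL@1: {A,G} ∪ {T} = {A,G,T} (union, +1)
HKLM@1: {A,G,T} ∩ {A} = {A} (intersection, +0)
AHKLMP@1: {C} ∪ {A} = {A,C} (union, +1)
AHKLMPS@1: {A,C} ∪ {G} = {A,C,G} (union, +1)
AP@2: {C} ∪ {G} = {C,G} (union, +1)
HK@2: {C} ∩ {C} = {C} (intersection, +0)
HKL@2: {C} ∩ {C} = {C} (intersection, +0)
HKLM@2: {C} ∪ {G} = {C,G} (union, +1)
AHKLMP@2: {C,G} ∩ {C,G} = {C,G} (intersection, +0)
AHKLMPS@2: {C,G} ∪ {A} = {A,C,G} (union, +1)
AP@3: {C} ∩ {C} = {C} (intersection, +0)
HK@3: {G} ∪ {C} = {C,G} (union, +1)
HKL@3: {C,G} ∪ {T} = {C,G,T} (union, +1)
HKLM@3: {C,G,T} ∩ {G} = {G} (intersection, +0)
AHKLMP@3: {C} ∪ {G} = {C,G} (union, +1)
AHKLMPS@3: {C,G} ∪ {T} = {C,G,T} (union, +1)
AP@4: {C} ∪ {A} = {A,C} (union, +1)
HK@4: {A} ∩ {A} = {A} (intersection, +0)
HKL@4: {A} ∪ {G} = {A,G} (union, +1)
HKLM@4: {A,G} ∪ {T} = {A,G,T} (union, +1)
AHKLMP@4: {A,C} ∩ {A,G,T} = {A} (intersection, +0)
AHKLMPS@4: {A} ∪ {C} = {A,C} (union, +1)
AP@5: {A} ∩ {A} = {A} (intersection, +0)
HK@5: {G} ∩ {G} = {G} (intersection, +0)
HKL@5: {G} ∪ {A} = {A,G} (union, +1)
HKLM@5: {A,G} ∩ {A} = {A} (intersection, +0)
AHKLMP@5: {A} ∩ {A} = {A} (intersection, +0)
AHKLMPS@5: {A} ∪ {G} = {A,G} (union, +1)
AP@6: {G} ∩ {G} = {G} (intersection, +0)
HK@6: {G} ∪ {T} = {G,T} (union, +1)
HKL@6: {G,T} ∩ {T} = {T} (intersection, +0)
HKLM@6: {T} ∪ {G} = {G,T} (union, +1)
AHKLMP@6: {G} ∩ {G,T} = {G} (intersection, +0)
AHKLMPS@6: {G} ∪ {T} = {G,T} (union, +1)
AP@7: {T} ∪ {C} = {C,T} (union, +1)
HK@7: {T} ∩ {T} = {T} (intersection, +0)
HKL@7: {T} ∪ {G} = {G,T} (union, +1)
HKLM@7: {G,T} ∪ {C} = {C,G,T} (union, +1)
AHKLMP@7: {C,T} ∩ {C,G,T} = {C,T} (intersection, +0)
AHKLMPS@7: {C,T} ∪ {A} = {A,C,T} (union, +1)
per-site changes: [4, 4, 3, 4, 4, 2, 3, 4]; total = 28

4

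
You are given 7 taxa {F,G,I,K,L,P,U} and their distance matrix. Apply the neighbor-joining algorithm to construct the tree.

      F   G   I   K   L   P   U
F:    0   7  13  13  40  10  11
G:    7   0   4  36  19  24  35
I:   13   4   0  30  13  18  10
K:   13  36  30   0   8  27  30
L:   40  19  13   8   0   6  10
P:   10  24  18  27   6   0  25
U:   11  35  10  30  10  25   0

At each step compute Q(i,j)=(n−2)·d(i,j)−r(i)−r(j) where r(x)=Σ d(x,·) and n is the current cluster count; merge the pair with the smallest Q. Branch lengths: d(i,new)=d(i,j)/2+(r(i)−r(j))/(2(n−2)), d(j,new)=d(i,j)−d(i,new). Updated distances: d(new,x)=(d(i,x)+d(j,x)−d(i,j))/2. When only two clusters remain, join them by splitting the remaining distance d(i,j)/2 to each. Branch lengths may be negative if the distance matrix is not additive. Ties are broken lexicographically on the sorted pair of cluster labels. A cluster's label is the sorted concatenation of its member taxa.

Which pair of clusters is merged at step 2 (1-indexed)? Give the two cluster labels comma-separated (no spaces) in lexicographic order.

G,I

iteration 1: select K,L (d=8, Q=-200); attach at lengths (44/5, -4/5); label the merged cluster KL
  updated: d(F,KL)=45/2, d(G,KL)=47/2, d(I,KL)=35/2, d(KL,P)=25/2, d(KL,U)=16
iteration 2: select G,I (d=4, Q=-140); attach at lengths (47/8, -15/8); label the merged cluster GI
  updated: d(F,GI)=8, d(GI,KL)=37/2, d(GI,P)=19, d(GI,U)=41/2
iteration 3: select KL,P (d=25/2, Q=-197/2); attach at lengths (27/4, 23/4); label the merged cluster KLP
  updated: d(F,KLP)=10, d(GI,KLP)=25/2, d(KLP,U)=57/4
iteration 4: select F,GI (d=8, Q=-54); attach at lengths (1, 7); label the merged cluster FGI
  updated: d(FGI,KLP)=29/4, d(FGI,U)=47/4
iteration 5: select FGI,KLP (d=29/4, Q=-133/4); attach at lengths (19/8, 39/8); label the merged cluster FGIKLP
  updated: d(FGIKLP,U)=75/8
iteration 6: select FGIKLP,U (d=75/8); attach at lengths (75/16, 75/16); label the merged cluster FGIKLPU
final tree: (((F:1,(G:47/8,I:-15/8):7):19/8,((K:44/5,L:-4/5):27/4,P:23/4):39/8):75/16,U:75/16)
total length: 393/8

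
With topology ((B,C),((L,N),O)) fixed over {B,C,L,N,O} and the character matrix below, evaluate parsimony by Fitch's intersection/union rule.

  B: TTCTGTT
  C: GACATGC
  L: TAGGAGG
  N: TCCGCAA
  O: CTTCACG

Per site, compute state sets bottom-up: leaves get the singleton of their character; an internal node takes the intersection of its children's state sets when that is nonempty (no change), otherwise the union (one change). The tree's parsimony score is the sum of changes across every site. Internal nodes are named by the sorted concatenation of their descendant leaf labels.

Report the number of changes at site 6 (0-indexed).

site 0, node BC: B={T} ∪ C={G} → {G,T} (+1)
site 0, node LN: L={T} ∩ N={T} → {T} (+0)
site 0, node LNO: LN={T} ∪ O={C} → {C,T} (+1)
site 0, node BCLNO: BC={G,T} ∩ LNO={C,T} → {T} (+0)
site 1, node BC: B={T} ∪ C={A} → {A,T} (+1)
site 1, node LN: L={A} ∪ N={C} → {A,C} (+1)
site 1, node LNO: LN={A,C} ∪ O={T} → {A,C,T} (+1)
site 1, node BCLNO: BC={A,T} ∩ LNO={A,C,T} → {A,T} (+0)
site 2, node BC: B={C} ∩ C={C} → {C} (+0)
site 2, node LN: L={G} ∪ N={C} → {C,G} (+1)
site 2, node LNO: LN={C,G} ∪ O={T} → {C,G,T} (+1)
site 2, node BCLNO: BC={C} ∩ LNO={C,G,T} → {C} (+0)
site 3, node BC: B={T} ∪ C={A} → {A,T} (+1)
site 3, node LN: L={G} ∩ N={G} → {G} (+0)
site 3, node LNO: LN={G} ∪ O={C} → {C,G} (+1)
site 3, node BCLNO: BC={A,T} ∪ LNO={C,G} → {A,C,G,T} (+1)
site 4, node BC: B={G} ∪ C={T} → {G,T} (+1)
site 4, node LN: L={A} ∪ N={C} → {A,C} (+1)
site 4, node LNO: LN={A,C} ∩ O={A} → {A} (+0)
site 4, node BCLNO: BC={G,T} ∪ LNO={A} → {A,G,T} (+1)
site 5, node BC: B={T} ∪ C={G} → {G,T} (+1)
site 5, node LN: L={G} ∪ N={A} → {A,G} (+1)
site 5, node LNO: LN={A,G} ∪ O={C} → {A,C,G} (+1)
site 5, node BCLNO: BC={G,T} ∩ LNO={A,C,G} → {G} (+0)
site 6, node BC: B={T} ∪ C={C} → {C,T} (+1)
site 6, node LN: L={G} ∪ N={A} → {A,G} (+1)
site 6, node LNO: LN={A,G} ∩ O={G} → {G} (+0)
site 6, node BCLNO: BC={C,T} ∪ LNO={G} → {C,G,T} (+1)
per-site changes: [2, 3, 2, 3, 3, 3, 3]; total = 19

3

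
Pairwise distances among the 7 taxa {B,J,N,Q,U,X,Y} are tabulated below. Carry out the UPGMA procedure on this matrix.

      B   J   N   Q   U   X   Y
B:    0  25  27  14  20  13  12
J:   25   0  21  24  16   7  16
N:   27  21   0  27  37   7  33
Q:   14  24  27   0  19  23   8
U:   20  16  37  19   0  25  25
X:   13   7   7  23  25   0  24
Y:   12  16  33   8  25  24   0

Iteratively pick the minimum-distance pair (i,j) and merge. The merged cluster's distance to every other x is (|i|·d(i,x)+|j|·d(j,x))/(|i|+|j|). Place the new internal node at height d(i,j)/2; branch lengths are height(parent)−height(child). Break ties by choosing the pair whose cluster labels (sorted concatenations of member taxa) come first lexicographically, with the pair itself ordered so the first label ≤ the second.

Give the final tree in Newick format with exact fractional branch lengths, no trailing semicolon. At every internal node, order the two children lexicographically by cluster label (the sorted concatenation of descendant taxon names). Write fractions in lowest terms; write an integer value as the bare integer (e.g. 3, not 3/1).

step 1: merge (J,X) at d=7; branch lengths J→7/2, X→7/2; new cluster JX
  updated: d(B,JX)=19, d(JX,N)=14, d(JX,Q)=47/2, d(JX,U)=41/2, d(JX,Y)=20
step 2: merge (Q,Y) at d=8; branch lengths Q→4, Y→4; new cluster QY
  updated: d(B,QY)=13, d(JX,QY)=87/4, d(N,QY)=30, d(QY,U)=22
step 3: merge (B,QY) at d=13; branch lengths B→13/2, QY→5/2; new cluster BQY
  updated: d(BQY,JX)=125/6, d(BQY,N)=29, d(BQY,U)=64/3
step 4: merge (JX,N) at d=14; branch lengths JX→7/2, N→7; new cluster JNX
  updated: d(BQY,JNX)=212/9, d(JNX,U)=26
step 5: merge (BQY,U) at d=64/3; branch lengths BQY→25/6, U→32/3; new cluster BQUY
  updated: d(BQUY,JNX)=145/6
step 6: merge (BQUY,JNX) at d=145/6; branch lengths BQUY→17/12, JNX→61/12; new cluster BJNQUXY
final tree: (((B:13/2,(Q:4,Y:4):5/2):25/6,U:32/3):17/12,((J:7/2,X:7/2):7/2,N:7):61/12)
total length: 335/6

(((B:13/2,(Q:4,Y:4):5/2):25/6,U:32/3):17/12,((J:7/2,X:7/2):7/2,N:7):61/12)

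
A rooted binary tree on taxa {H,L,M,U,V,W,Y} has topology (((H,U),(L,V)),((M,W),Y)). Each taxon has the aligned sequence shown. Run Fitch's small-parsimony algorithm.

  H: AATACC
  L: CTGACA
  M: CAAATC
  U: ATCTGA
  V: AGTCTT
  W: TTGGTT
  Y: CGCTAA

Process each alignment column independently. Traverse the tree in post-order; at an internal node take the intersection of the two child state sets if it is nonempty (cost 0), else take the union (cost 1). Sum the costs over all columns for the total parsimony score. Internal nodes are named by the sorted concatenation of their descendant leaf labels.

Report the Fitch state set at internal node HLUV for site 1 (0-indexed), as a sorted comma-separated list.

[col 0] HU: children H:{A}, U:{A} ∩→ {A}; cost 0
[col 0] LV: children L:{C}, V:{A} ∪→ {A,C}; cost 1
[col 0] HLUV: children HU:{A}, LV:{A,C} ∩→ {A}; cost 0
[col 0] MW: children M:{C}, W:{T} ∪→ {C,T}; cost 1
[col 0] MWY: children MW:{C,T}, Y:{C} ∩→ {C}; cost 0
[col 0] HLMUVWY: children HLUV:{A}, MWY:{C} ∪→ {A,C}; cost 1
[col 1] HU: children H:{A}, U:{T} ∪→ {A,T}; cost 1
[col 1] LV: children L:{T}, V:{G} ∪→ {G,T}; cost 1
[col 1] HLUV: children HU:{A,T}, LV:{G,T} ∩→ {T}; cost 0
[col 1] MW: children M:{A}, W:{T} ∪→ {A,T}; cost 1
[col 1] MWY: children MW:{A,T}, Y:{G} ∪→ {A,G,T}; cost 1
[col 1] HLMUVWY: children HLUV:{T}, MWY:{A,G,T} ∩→ {T}; cost 0
[col 2] HU: children H:{T}, U:{C} ∪→ {C,T}; cost 1
[col 2] LV: children L:{G}, V:{T} ∪→ {G,T}; cost 1
[col 2] HLUV: children HU:{C,T}, LV:{G,T} ∩→ {T}; cost 0
[col 2] MW: children M:{A}, W:{G} ∪→ {A,G}; cost 1
[col 2] MWY: children MW:{A,G}, Y:{C} ∪→ {A,C,G}; cost 1
[col 2] HLMUVWY: children HLUV:{T}, MWY:{A,C,G} ∪→ {A,C,G,T}; cost 1
[col 3] HU: children H:{A}, U:{T} ∪→ {A,T}; cost 1
[col 3] LV: children L:{A}, V:{C} ∪→ {A,C}; cost 1
[col 3] HLUV: children HU:{A,T}, LV:{A,C} ∩→ {A}; cost 0
[col 3] MW: children M:{A}, W:{G} ∪→ {A,G}; cost 1
[col 3] MWY: children MW:{A,G}, Y:{T} ∪→ {A,G,T}; cost 1
[col 3] HLMUVWY: children HLUV:{A}, MWY:{A,G,T} ∩→ {A}; cost 0
[col 4] HU: children H:{C}, U:{G} ∪→ {C,G}; cost 1
[col 4] LV: children L:{C}, V:{T} ∪→ {C,T}; cost 1
[col 4] HLUV: children HU:{C,G}, LV:{C,T} ∩→ {C}; cost 0
[col 4] MW: children M:{T}, W:{T} ∩→ {T}; cost 0
[col 4] MWY: children MW:{T}, Y:{A} ∪→ {A,T}; cost 1
[col 4] HLMUVWY: children HLUV:{C}, MWY:{A,T} ∪→ {A,C,T}; cost 1
[col 5] HU: children H:{C}, U:{A} ∪→ {A,C}; cost 1
[col 5] LV: children L:{A}, V:{T} ∪→ {A,T}; cost 1
[col 5] HLUV: children HU:{A,C}, LV:{A,T} ∩→ {A}; cost 0
[col 5] MW: children M:{C}, W:{T} ∪→ {C,T}; cost 1
[col 5] MWY: children MW:{C,T}, Y:{A} ∪→ {A,C,T}; cost 1
[col 5] HLMUVWY: children HLUV:{A}, MWY:{A,C,T} ∩→ {A}; cost 0
per-site changes: [3, 4, 5, 4, 4, 4]; total = 24

T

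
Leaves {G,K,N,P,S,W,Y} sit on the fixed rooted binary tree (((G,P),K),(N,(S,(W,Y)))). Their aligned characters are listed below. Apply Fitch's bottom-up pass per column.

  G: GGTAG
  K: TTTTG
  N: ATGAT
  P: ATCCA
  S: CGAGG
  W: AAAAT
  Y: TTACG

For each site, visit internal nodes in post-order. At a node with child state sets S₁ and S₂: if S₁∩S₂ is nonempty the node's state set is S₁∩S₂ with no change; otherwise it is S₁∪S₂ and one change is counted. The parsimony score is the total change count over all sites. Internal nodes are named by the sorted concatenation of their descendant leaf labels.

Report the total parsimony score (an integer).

17

site 0, node GP: G={G} ∪ P={A} → {A,G} (+1)
site 0, node GKP: GP={A,G} ∪ K={T} → {A,G,T} (+1)
site 0, node WY: W={A} ∪ Y={T} → {A,T} (+1)
site 0, node SWY: S={C} ∪ WY={A,T} → {A,C,T} (+1)
site 0, node NSWY: N={A} ∩ SWY={A,C,T} → {A} (+0)
site 0, node GKNPSWY: GKP={A,G,T} ∩ NSWY={A} → {A} (+0)
site 1, node GP: G={G} ∪ P={T} → {G,T} (+1)
site 1, node GKP: GP={G,T} ∩ K={T} → {T} (+0)
site 1, node WY: W={A} ∪ Y={T} → {A,T} (+1)
site 1, node SWY: S={G} ∪ WY={A,T} → {A,G,T} (+1)
site 1, node NSWY: N={T} ∩ SWY={A,G,T} → {T} (+0)
site 1, node GKNPSWY: GKP={T} ∩ NSWY={T} → {T} (+0)
site 2, node GP: G={T} ∪ P={C} → {C,T} (+1)
site 2, node GKP: GP={C,T} ∩ K={T} → {T} (+0)
site 2, node WY: W={A} ∩ Y={A} → {A} (+0)
site 2, node SWY: S={A} ∩ WY={A} → {A} (+0)
site 2, node NSWY: N={G} ∪ SWY={A} → {A,G} (+1)
site 2, node GKNPSWY: GKP={T} ∪ NSWY={A,G} → {A,G,T} (+1)
site 3, node GP: G={A} ∪ P={C} → {A,C} (+1)
site 3, node GKP: GP={A,C} ∪ K={T} → {A,C,T} (+1)
site 3, node WY: W={A} ∪ Y={C} → {A,C} (+1)
site 3, node SWY: S={G} ∪ WY={A,C} → {A,C,G} (+1)
site 3, node NSWY: N={A} ∩ SWY={A,C,G} → {A} (+0)
site 3, node GKNPSWY: GKP={A,C,T} ∩ NSWY={A} → {A} (+0)
site 4, node GP: G={G} ∪ P={A} → {A,G} (+1)
site 4, node GKP: GP={A,G} ∩ K={G} → {G} (+0)
site 4, node WY: W={T} ∪ Y={G} → {G,T} (+1)
site 4, node SWY: S={G} ∩ WY={G,T} → {G} (+0)
site 4, node NSWY: N={T} ∪ SWY={G} → {G,T} (+1)
site 4, node GKNPSWY: GKP={G} ∩ NSWY={G,T} → {G} (+0)
per-site changes: [4, 3, 3, 4, 3]; total = 17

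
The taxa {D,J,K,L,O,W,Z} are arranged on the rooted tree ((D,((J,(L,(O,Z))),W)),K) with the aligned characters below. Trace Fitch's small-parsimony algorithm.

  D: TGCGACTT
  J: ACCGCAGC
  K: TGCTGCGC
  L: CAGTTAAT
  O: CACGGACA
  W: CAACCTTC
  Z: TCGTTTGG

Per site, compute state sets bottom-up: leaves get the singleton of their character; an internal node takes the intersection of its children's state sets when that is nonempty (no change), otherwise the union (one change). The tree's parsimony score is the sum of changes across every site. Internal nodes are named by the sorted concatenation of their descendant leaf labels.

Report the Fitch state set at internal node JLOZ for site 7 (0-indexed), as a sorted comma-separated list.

A,C,G,T

OZ@0: {C} ∪ {T} = {C,T} (union, +1)
LOZ@0: {C} ∩ {C,T} = {C} (intersection, +0)
JLOZ@0: {A} ∪ {C} = {A,C} (union, +1)
JLOWZ@0: {A,C} ∩ {C} = {C} (intersection, +0)
DJLOWZ@0: {T} ∪ {C} = {C,T} (union, +1)
DJKLOWZ@0: {C,T} ∩ {T} = {T} (intersection, +0)
OZ@1: {A} ∪ {C} = {A,C} (union, +1)
LOZ@1: {A} ∩ {A,C} = {A} (intersection, +0)
JLOZ@1: {C} ∪ {A} = {A,C} (union, +1)
JLOWZ@1: {A,C} ∩ {A} = {A} (intersection, +0)
DJLOWZ@1: {G} ∪ {A} = {A,G} (union, +1)
DJKLOWZ@1: {A,G} ∩ {G} = {G} (intersection, +0)
OZ@2: {C} ∪ {G} = {C,G} (union, +1)
LOZ@2: {G} ∩ {C,G} = {G} (intersection, +0)
JLOZ@2: {C} ∪ {G} = {C,G} (union, +1)
JLOWZ@2: {C,G} ∪ {A} = {A,C,G} (union, +1)
DJLOWZ@2: {C} ∩ {A,C,G} = {C} (intersection, +0)
DJKLOWZ@2: {C} ∩ {C} = {C} (intersection, +0)
OZ@3: {G} ∪ {T} = {G,T} (union, +1)
LOZ@3: {T} ∩ {G,T} = {T} (intersection, +0)
JLOZ@3: {G} ∪ {T} = {G,T} (union, +1)
JLOWZ@3: {G,T} ∪ {C} = {C,G,T} (union, +1)
DJLOWZ@3: {G} ∩ {C,G,T} = {G} (intersection, +0)
DJKLOWZ@3: {G} ∪ {T} = {G,T} (union, +1)
OZ@4: {G} ∪ {T} = {G,T} (union, +1)
LOZ@4: {T} ∩ {G,T} = {T} (intersection, +0)
JLOZ@4: {C} ∪ {T} = {C,T} (union, +1)
JLOWZ@4: {C,T} ∩ {C} = {C} (intersection, +0)
DJLOWZ@4: {A} ∪ {C} = {A,C} (union, +1)
DJKLOWZ@4: {A,C} ∪ {G} = {A,C,G} (union, +1)
OZ@5: {A} ∪ {T} = {A,T} (union, +1)
LOZ@5: {A} ∩ {A,T} = {A} (intersection, +0)
JLOZ@5: {A} ∩ {A} = {A} (intersection, +0)
JLOWZ@5: {A} ∪ {T} = {A,T} (union, +1)
DJLOWZ@5: {C} ∪ {A,T} = {A,C,T} (union, +1)
DJKLOWZ@5: {A,C,T} ∩ {C} = {C} (intersection, +0)
OZ@6: {C} ∪ {G} = {C,G} (union, +1)
LOZ@6: {A} ∪ {C,G} = {A,C,G} (union, +1)
JLOZ@6: {G} ∩ {A,C,G} = {G} (intersection, +0)
JLOWZ@6: {G} ∪ {T} = {G,T} (union, +1)
DJLOWZ@6: {T} ∩ {G,T} = {T} (intersection, +0)
DJKLOWZ@6: {T} ∪ {G} = {G,T} (union, +1)
OZ@7: {A} ∪ {G} = {A,G} (union, +1)
LOZ@7: {T} ∪ {A,G} = {A,G,T} (union, +1)
JLOZ@7: {C} ∪ {A,G,T} = {A,C,G,T} (union, +1)
JLOWZ@7: {A,C,G,T} ∩ {C} = {C} (intersection, +0)
DJLOWZ@7: {T} ∪ {C} = {C,T} (union, +1)
DJKLOWZ@7: {C,T} ∩ {C} = {C} (intersection, +0)
per-site changes: [3, 3, 3, 4, 4, 3, 4, 4]; total = 28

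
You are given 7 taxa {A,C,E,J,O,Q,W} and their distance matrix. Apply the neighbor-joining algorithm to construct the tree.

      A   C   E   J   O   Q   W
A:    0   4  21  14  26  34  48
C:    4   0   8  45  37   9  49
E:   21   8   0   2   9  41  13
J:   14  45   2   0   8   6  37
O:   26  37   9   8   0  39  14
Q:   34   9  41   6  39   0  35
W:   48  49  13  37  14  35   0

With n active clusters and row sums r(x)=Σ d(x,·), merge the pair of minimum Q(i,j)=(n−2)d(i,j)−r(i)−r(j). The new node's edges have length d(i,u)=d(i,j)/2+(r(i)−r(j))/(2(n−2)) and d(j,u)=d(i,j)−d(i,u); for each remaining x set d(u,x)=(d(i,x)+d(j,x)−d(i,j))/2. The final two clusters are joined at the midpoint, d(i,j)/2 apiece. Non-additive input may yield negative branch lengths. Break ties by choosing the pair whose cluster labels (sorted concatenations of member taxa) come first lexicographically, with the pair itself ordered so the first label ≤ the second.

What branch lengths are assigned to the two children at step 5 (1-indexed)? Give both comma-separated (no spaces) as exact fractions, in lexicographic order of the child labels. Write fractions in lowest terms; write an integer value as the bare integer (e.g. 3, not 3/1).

101/16,25/16

iteration 1: select A,C (d=4, Q=-279); attach at lengths (3/2, 5/2); label the merged cluster AC
  updated: d(AC,E)=25/2, d(AC,J)=55/2, d(AC,O)=59/2, d(AC,Q)=39/2, d(AC,W)=93/2
iteration 2: select AC,Q (d=39/2, Q=-198); attach at lengths (73/8, 83/8); label the merged cluster ACQ
  updated: d(ACQ,E)=17, d(ACQ,J)=7, d(ACQ,O)=49/2, d(ACQ,W)=31
iteration 3: select ACQ,J (d=7, Q=-225/2); attach at lengths (31/4, -3/4); label the merged cluster ACJQ
  updated: d(ACJQ,E)=6, d(ACJQ,O)=51/4, d(ACJQ,W)=61/2
iteration 4: select ACJQ,E (d=6, Q=-261/4); attach at lengths (133/16, -37/16); label the merged cluster ACEJQ
  updated: d(ACEJQ,O)=63/8, d(ACEJQ,W)=75/4
iteration 5: select ACEJQ,O (d=63/8, Q=-325/8); attach at lengths (101/16, 25/16); label the merged cluster ACEJOQ
  updated: d(ACEJOQ,W)=199/16
iteration 6: select ACEJOQ,W (d=199/16); attach at lengths (199/32, 199/32); label the merged cluster ACEJOQW
final tree: ((((((A:3/2,C:5/2):73/8,Q:83/8):31/4,J:-3/4):133/16,E:-37/16):101/16,O:25/16):199/32,W:199/32)
total length: 909/16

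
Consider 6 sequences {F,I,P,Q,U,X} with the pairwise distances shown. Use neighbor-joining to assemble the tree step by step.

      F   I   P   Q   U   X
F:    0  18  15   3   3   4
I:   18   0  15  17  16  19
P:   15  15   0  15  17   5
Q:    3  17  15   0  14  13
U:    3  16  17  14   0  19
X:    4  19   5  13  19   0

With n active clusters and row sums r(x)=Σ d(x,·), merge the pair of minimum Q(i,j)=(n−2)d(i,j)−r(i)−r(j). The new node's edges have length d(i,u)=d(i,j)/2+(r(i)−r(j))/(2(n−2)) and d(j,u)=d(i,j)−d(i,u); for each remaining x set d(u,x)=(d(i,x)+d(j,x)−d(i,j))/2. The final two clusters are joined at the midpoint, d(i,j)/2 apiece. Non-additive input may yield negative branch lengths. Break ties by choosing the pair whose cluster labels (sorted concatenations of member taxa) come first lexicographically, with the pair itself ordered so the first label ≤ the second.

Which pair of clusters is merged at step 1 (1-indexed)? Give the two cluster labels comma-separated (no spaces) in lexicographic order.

iteration 1: select P,X (d=5, Q=-107); attach at lengths (27/8, 13/8); label the merged cluster PX
  updated: d(F,PX)=7, d(I,PX)=29/2, d(PX,Q)=23/2, d(PX,U)=31/2
iteration 2: select F,U (d=3, Q=-141/2); attach at lengths (-17/12, 53/12); label the merged cluster FU
  updated: d(FU,I)=31/2, d(FU,PX)=39/4, d(FU,Q)=7
iteration 3: select FU,Q (d=7, Q=-215/4); attach at lengths (43/16, 69/16); label the merged cluster FQU
  updated: d(FQU,I)=51/4, d(FQU,PX)=57/8
iteration 4: select FQU,I (d=51/4, Q=-275/8); attach at lengths (43/16, 161/16); label the merged cluster FIQU
  updated: d(FIQU,PX)=71/16
iteration 5: select FIQU,PX (d=71/16); attach at lengths (71/32, 71/32); label the merged cluster FIPQUX
final tree: ((((F:-17/12,U:53/12):43/16,Q:69/16):43/16,I:161/16):71/32,(P:27/8,X:13/8):71/32)
total length: 515/16

P,X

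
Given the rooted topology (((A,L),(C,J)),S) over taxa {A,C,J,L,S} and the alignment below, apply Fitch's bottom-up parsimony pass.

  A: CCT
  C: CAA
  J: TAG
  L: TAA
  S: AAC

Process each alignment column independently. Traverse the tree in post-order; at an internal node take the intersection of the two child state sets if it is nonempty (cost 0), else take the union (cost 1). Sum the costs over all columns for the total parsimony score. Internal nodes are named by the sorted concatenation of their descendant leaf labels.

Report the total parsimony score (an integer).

7

site 0, node AL: A={C} ∪ L={T} → {C,T} (+1)
site 0, node CJ: C={C} ∪ J={T} → {C,T} (+1)
site 0, node ACJL: AL={C,T} ∩ CJ={C,T} → {C,T} (+0)
site 0, node ACJLS: ACJL={C,T} ∪ S={A} → {A,C,T} (+1)
site 1, node AL: A={C} ∪ L={A} → {A,C} (+1)
site 1, node CJ: C={A} ∩ J={A} → {A} (+0)
site 1, node ACJL: AL={A,C} ∩ CJ={A} → {A} (+0)
site 1, node ACJLS: ACJL={A} ∩ S={A} → {A} (+0)
site 2, node AL: A={T} ∪ L={A} → {A,T} (+1)
site 2, node CJ: C={A} ∪ J={G} → {A,G} (+1)
site 2, node ACJL: AL={A,T} ∩ CJ={A,G} → {A} (+0)
site 2, node ACJLS: ACJL={A} ∪ S={C} → {A,C} (+1)
per-site changes: [3, 1, 3]; total = 7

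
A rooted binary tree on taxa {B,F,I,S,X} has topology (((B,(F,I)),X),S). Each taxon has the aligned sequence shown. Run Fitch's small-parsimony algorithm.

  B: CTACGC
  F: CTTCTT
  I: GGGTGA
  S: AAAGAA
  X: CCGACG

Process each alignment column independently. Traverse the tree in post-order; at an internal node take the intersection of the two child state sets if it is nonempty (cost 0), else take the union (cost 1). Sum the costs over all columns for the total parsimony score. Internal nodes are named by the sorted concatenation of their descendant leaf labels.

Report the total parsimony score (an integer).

site 0, node FI: F={C} ∪ I={G} → {C,G} (+1)
site 0, node BFI: B={C} ∩ FI={C,G} → {C} (+0)
site 0, node BFIX: BFI={C} ∩ X={C} → {C} (+0)
site 0, node BFISX: BFIX={C} ∪ S={A} → {A,C} (+1)
site 1, node FI: F={T} ∪ I={G} → {G,T} (+1)
site 1, node BFI: B={T} ∩ FI={G,T} → {T} (+0)
site 1, node BFIX: BFI={T} ∪ X={C} → {C,T} (+1)
site 1, node BFISX: BFIX={C,T} ∪ S={A} → {A,C,T} (+1)
site 2, node FI: F={T} ∪ I={G} → {G,T} (+1)
site 2, node BFI: B={A} ∪ FI={G,T} → {A,G,T} (+1)
site 2, node BFIX: BFI={A,G,T} ∩ X={G} → {G} (+0)
site 2, node BFISX: BFIX={G} ∪ S={A} → {A,G} (+1)
site 3, node FI: F={C} ∪ I={T} → {C,T} (+1)
site 3, node BFI: B={C} ∩ FI={C,T} → {C} (+0)
site 3, node BFIX: BFI={C} ∪ X={A} → {A,C} (+1)
site 3, node BFISX: BFIX={A,C} ∪ S={G} → {A,C,G} (+1)
site 4, node FI: F={T} ∪ I={G} → {G,T} (+1)
site 4, node BFI: B={G} ∩ FI={G,T} → {G} (+0)
site 4, node BFIX: BFI={G} ∪ X={C} → {C,G} (+1)
site 4, node BFISX: BFIX={C,G} ∪ S={A} → {A,C,G} (+1)
site 5, node FI: F={T} ∪ I={A} → {A,T} (+1)
site 5, node BFI: B={C} ∪ FI={A,T} → {A,C,T} (+1)
site 5, node BFIX: BFI={A,C,T} ∪ X={G} → {A,C,G,T} (+1)
site 5, node BFISX: BFIX={A,C,G,T} ∩ S={A} → {A} (+0)
per-site changes: [2, 3, 3, 3, 3, 3]; total = 17

17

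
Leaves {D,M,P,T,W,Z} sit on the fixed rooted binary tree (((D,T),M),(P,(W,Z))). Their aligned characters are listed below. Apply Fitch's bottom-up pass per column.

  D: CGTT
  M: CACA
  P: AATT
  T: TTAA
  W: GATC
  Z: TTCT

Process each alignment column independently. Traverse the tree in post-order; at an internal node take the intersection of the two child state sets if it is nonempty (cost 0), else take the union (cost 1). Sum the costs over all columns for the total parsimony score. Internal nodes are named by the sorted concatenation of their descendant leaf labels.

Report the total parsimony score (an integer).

[col 0] DT: children D:{C}, T:{T} ∪→ {C,T}; cost 1
[col 0] DMT: children DT:{C,T}, M:{C} ∩→ {C}; cost 0
[col 0] WZ: children W:{G}, Z:{T} ∪→ {G,T}; cost 1
[col 0] PWZ: children P:{A}, WZ:{G,T} ∪→ {A,G,T}; cost 1
[col 0] DMPTWZ: children DMT:{C}, PWZ:{A,G,T} ∪→ {A,C,G,T}; cost 1
[col 1] DT: children D:{G}, T:{T} ∪→ {G,T}; cost 1
[col 1] DMT: children DT:{G,T}, M:{A} ∪→ {A,G,T}; cost 1
[col 1] WZ: children W:{A}, Z:{T} ∪→ {A,T}; cost 1
[col 1] PWZ: children P:{A}, WZ:{A,T} ∩→ {A}; cost 0
[col 1] DMPTWZ: children DMT:{A,G,T}, PWZ:{A} ∩→ {A}; cost 0
[col 2] DT: children D:{T}, T:{A} ∪→ {A,T}; cost 1
[col 2] DMT: children DT:{A,T}, M:{C} ∪→ {A,C,T}; cost 1
[col 2] WZ: children W:{T}, Z:{C} ∪→ {C,T}; cost 1
[col 2] PWZ: children P:{T}, WZ:{C,T} ∩→ {T}; cost 0
[col 2] DMPTWZ: children DMT:{A,C,T}, PWZ:{T} ∩→ {T}; cost 0
[col 3] DT: children D:{T}, T:{A} ∪→ {A,T}; cost 1
[col 3] DMT: children DT:{A,T}, M:{A} ∩→ {A}; cost 0
[col 3] WZ: children W:{C}, Z:{T} ∪→ {C,T}; cost 1
[col 3] PWZ: children P:{T}, WZ:{C,T} ∩→ {T}; cost 0
[col 3] DMPTWZ: children DMT:{A}, PWZ:{T} ∪→ {A,T}; cost 1
per-site changes: [4, 3, 3, 3]; total = 13

13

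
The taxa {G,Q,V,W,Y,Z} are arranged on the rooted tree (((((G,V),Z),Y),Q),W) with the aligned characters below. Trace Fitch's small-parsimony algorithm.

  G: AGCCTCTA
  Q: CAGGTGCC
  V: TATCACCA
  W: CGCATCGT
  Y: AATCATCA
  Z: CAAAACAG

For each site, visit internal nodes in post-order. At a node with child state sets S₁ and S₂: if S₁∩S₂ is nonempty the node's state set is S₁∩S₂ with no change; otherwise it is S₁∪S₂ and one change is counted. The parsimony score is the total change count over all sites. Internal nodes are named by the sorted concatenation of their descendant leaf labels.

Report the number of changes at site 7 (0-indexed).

3

[col 0] GV: children G:{A}, V:{T} ∪→ {A,T}; cost 1
[col 0] GVZ: children GV:{A,T}, Z:{C} ∪→ {A,C,T}; cost 1
[col 0] GVYZ: children GVZ:{A,C,T}, Y:{A} ∩→ {A}; cost 0
[col 0] GQVYZ: children GVYZ:{A}, Q:{C} ∪→ {A,C}; cost 1
[col 0] GQVWYZ: children GQVYZ:{A,C}, W:{C} ∩→ {C}; cost 0
[col 1] GV: children G:{G}, V:{A} ∪→ {A,G}; cost 1
[col 1] GVZ: children GV:{A,G}, Z:{A} ∩→ {A}; cost 0
[col 1] GVYZ: children GVZ:{A}, Y:{A} ∩→ {A}; cost 0
[col 1] GQVYZ: children GVYZ:{A}, Q:{A} ∩→ {A}; cost 0
[col 1] GQVWYZ: children GQVYZ:{A}, W:{G} ∪→ {A,G}; cost 1
[col 2] GV: children G:{C}, V:{T} ∪→ {C,T}; cost 1
[col 2] GVZ: children GV:{C,T}, Z:{A} ∪→ {A,C,T}; cost 1
[col 2] GVYZ: children GVZ:{A,C,T}, Y:{T} ∩→ {T}; cost 0
[col 2] GQVYZ: children GVYZ:{T}, Q:{G} ∪→ {G,T}; cost 1
[col 2] GQVWYZ: children GQVYZ:{G,T}, W:{C} ∪→ {C,G,T}; cost 1
[col 3] GV: children G:{C}, V:{C} ∩→ {C}; cost 0
[col 3] GVZ: children GV:{C}, Z:{A} ∪→ {A,C}; cost 1
[col 3] GVYZ: children GVZ:{A,C}, Y:{C} ∩→ {C}; cost 0
[col 3] GQVYZ: children GVYZ:{C}, Q:{G} ∪→ {C,G}; cost 1
[col 3] GQVWYZ: children GQVYZ:{C,G}, W:{A} ∪→ {A,C,G}; cost 1
[col 4] GV: children G:{T}, V:{A} ∪→ {A,T}; cost 1
[col 4] GVZ: children GV:{A,T}, Z:{A} ∩→ {A}; cost 0
[col 4] GVYZ: children GVZ:{A}, Y:{A} ∩→ {A}; cost 0
[col 4] GQVYZ: children GVYZ:{A}, Q:{T} ∪→ {A,T}; cost 1
[col 4] GQVWYZ: children GQVYZ:{A,T}, W:{T} ∩→ {T}; cost 0
[col 5] GV: children G:{C}, V:{C} ∩→ {C}; cost 0
[col 5] GVZ: children GV:{C}, Z:{C} ∩→ {C}; cost 0
[col 5] GVYZ: children GVZ:{C}, Y:{T} ∪→ {C,T}; cost 1
[col 5] GQVYZ: children GVYZ:{C,T}, Q:{G} ∪→ {C,G,T}; cost 1
[col 5] GQVWYZ: children GQVYZ:{C,G,T}, W:{C} ∩→ {C}; cost 0
[col 6] GV: children G:{T}, V:{C} ∪→ {C,T}; cost 1
[col 6] GVZ: children GV:{C,T}, Z:{A} ∪→ {A,C,T}; cost 1
[col 6] GVYZ: children GVZ:{A,C,T}, Y:{C} ∩→ {C}; cost 0
[col 6] GQVYZ: children GVYZ:{C}, Q:{C} ∩→ {C}; cost 0
[col 6] GQVWYZ: children GQVYZ:{C}, W:{G} ∪→ {C,G}; cost 1
[col 7] GV: children G:{A}, V:{A} ∩→ {A}; cost 0
[col 7] GVZ: children GV:{A}, Z:{G} ∪→ {A,G}; cost 1
[col 7] GVYZ: children GVZ:{A,G}, Y:{A} ∩→ {A}; cost 0
[col 7] GQVYZ: children GVYZ:{A}, Q:{C} ∪→ {A,C}; cost 1
[col 7] GQVWYZ: children GQVYZ:{A,C}, W:{T} ∪→ {A,C,T}; cost 1
per-site changes: [3, 2, 4, 3, 2, 2, 3, 3]; total = 22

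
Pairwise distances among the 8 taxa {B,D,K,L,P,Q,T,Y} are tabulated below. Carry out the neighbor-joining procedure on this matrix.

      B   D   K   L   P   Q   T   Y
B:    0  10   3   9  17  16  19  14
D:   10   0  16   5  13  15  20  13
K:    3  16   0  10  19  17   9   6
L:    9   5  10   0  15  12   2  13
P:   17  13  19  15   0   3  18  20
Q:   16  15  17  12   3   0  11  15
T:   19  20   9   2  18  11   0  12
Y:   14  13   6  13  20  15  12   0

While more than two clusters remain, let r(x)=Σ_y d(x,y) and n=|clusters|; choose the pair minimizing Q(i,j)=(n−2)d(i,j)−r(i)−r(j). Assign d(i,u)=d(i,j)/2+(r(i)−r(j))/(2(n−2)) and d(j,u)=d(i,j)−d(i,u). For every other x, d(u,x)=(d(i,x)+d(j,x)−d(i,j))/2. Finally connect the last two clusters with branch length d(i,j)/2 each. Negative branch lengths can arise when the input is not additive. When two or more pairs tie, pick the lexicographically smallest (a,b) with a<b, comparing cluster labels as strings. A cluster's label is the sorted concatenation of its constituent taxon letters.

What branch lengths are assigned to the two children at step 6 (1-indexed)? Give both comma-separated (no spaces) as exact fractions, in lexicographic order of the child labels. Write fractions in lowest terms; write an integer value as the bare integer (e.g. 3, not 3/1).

iteration 1: select P,Q (d=3, Q=-176); attach at lengths (17/6, 1/6); label the merged cluster PQ
  updated: d(B,PQ)=15, d(D,PQ)=25/2, d(K,PQ)=33/2, d(L,PQ)=12, d(PQ,T)=13, d(PQ,Y)=16
iteration 2: select L,T (d=2, Q=-116); attach at lengths (-7/5, 17/5); label the merged cluster LT
  updated: d(B,LT)=13, d(D,LT)=23/2, d(K,LT)=17/2, d(LT,PQ)=23/2, d(LT,Y)=23/2
iteration 3: select B,K (d=3, Q=-93); attach at lengths (17/8, 7/8); label the merged cluster BK
  updated: d(BK,D)=23/2, d(BK,LT)=37/4, d(BK,PQ)=57/4, d(BK,Y)=17/2
iteration 4: select BK,Y (d=17/2, Q=-67); attach at lengths (10/3, 31/6); label the merged cluster BKY
  updated: d(BKY,D)=8, d(BKY,LT)=49/8, d(BKY,PQ)=87/8
iteration 5: select BKY,LT (d=49/8, Q=-335/8); attach at lengths (65/32, 131/32); label the merged cluster BKLTY
  updated: d(BKLTY,D)=107/16, d(BKLTY,PQ)=65/8
iteration 6: select BKLTY,D (d=107/16, Q=-437/16); attach at lengths (37/32, 177/32); label the merged cluster BDKLTY
  updated: d(BDKLTY,PQ)=223/32
iteration 7: select BDKLTY,PQ (d=223/32); attach at lengths (223/64, 223/64); label the merged cluster BDKLPQTY
final tree: (((((B:17/8,K:7/8):10/3,Y:31/6):65/32,(L:-7/5,T:17/5):131/32):37/32,D:177/32):223/64,(P:17/6,Q:1/6):223/64)
total length: 1161/32

37/32,177/32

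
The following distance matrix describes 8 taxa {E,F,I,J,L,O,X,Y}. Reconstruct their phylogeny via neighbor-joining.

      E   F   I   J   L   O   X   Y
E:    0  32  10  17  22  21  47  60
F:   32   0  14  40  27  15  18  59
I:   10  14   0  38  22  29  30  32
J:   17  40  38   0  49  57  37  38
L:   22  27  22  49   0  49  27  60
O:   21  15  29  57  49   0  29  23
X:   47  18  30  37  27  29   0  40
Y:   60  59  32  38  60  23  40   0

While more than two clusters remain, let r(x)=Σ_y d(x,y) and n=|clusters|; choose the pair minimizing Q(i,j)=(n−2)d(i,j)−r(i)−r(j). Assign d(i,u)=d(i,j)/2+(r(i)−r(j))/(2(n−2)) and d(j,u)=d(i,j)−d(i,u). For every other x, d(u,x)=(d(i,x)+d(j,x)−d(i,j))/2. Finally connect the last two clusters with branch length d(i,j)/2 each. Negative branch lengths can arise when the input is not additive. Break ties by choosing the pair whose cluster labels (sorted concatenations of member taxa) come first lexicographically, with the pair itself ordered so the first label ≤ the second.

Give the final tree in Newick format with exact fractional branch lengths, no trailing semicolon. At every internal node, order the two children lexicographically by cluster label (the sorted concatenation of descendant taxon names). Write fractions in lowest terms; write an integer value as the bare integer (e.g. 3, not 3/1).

((((E:5/2,J:29/2):357/32,L:507/32):33/32,(F:91/12,((O:49/12,Y:227/12):95/8,X:89/8):8/3):133/32):135/64,I:135/64)

1. join O+Y (d=23, Q=-397) ⇒ OY; edges |O|=49/12, |Y|=227/12
  updated: d(E,OY)=29, d(F,OY)=51/2, d(I,OY)=19, d(J,OY)=36, d(L,OY)=43, d(OY,X)=23
2. join E+J (d=17, Q=-289) ⇒ EJ; edges |E|=5/2, |J|=29/2
  updated: d(EJ,F)=55/2, d(EJ,I)=31/2, d(EJ,L)=27, d(EJ,OY)=24, d(EJ,X)=67/2
3. join OY+X (d=23, Q=-174) ⇒ OXY; edges |OY|=95/8, |X|=89/8
  updated: d(EJ,OXY)=69/4, d(F,OXY)=41/4, d(I,OXY)=13, d(L,OXY)=47/2
4. join F+OXY (d=41/4, Q=-112) ⇒ FOXY; edges |F|=91/12, |OXY|=8/3
  updated: d(EJ,FOXY)=69/4, d(FOXY,I)=67/8, d(FOXY,L)=161/8
5. join EJ+L (d=27, Q=-599/8) ⇒ EJL; edges |EJ|=357/32, |L|=507/32
  updated: d(EJL,FOXY)=83/16, d(EJL,I)=21/4
6. join EJL+FOXY (d=83/16, Q=-301/16) ⇒ EFJLOXY; edges |EJL|=33/32, |FOXY|=133/32
  updated: d(EFJLOXY,I)=135/32
7. join EFJLOXY+I (d=135/32) ⇒ EFIJLOXY; edges |EFJLOXY|=135/64, |I|=135/64
final tree: ((((E:5/2,J:29/2):357/32,L:507/32):33/32,(F:91/12,((O:49/12,Y:227/12):95/8,X:89/8):8/3):133/32):135/64,I:135/64)
total length: 3509/32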